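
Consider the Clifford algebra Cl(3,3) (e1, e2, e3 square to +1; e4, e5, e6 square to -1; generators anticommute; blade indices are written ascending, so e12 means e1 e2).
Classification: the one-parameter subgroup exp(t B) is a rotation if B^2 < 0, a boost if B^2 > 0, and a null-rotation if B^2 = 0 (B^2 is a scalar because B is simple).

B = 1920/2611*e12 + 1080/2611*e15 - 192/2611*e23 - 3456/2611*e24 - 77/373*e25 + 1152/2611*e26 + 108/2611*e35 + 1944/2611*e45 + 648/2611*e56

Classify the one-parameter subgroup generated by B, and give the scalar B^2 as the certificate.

B^2 term by term: the squares give (1920/2611)^2*(e12)^2 + (1080/2611)^2*(e15)^2 + (-192/2611)^2*(e23)^2 + (-3456/2611)^2*(e24)^2 + (-77/373)^2*(e25)^2 + (1152/2611)^2*(e26)^2 + (108/2611)^2*(e35)^2 + (1944/2611)^2*(e45)^2 + (648/2611)^2*(e56)^2 = 3686400/6817321*(-1) + 1166400/6817321*(+1) + 36864/6817321*(-1) + 11943936/6817321*(+1) + 5929/139129*(+1) + 1327104/6817321*(+1) + 11664/6817321*(+1) + 3779136/6817321*(-1) + 419904/6817321*(-1) = 1 (each basis 2-blade squares to minus the product of its generators' squares); cross terms between blades sharing an index anticommute and cancel; the commuting (index-disjoint) pairs give grade-4 terms 2*c*c'*(blade product), which cancel blade by blade — e1235: 414720/6817321 - 414720/6817321 = 0; e1245: 7464960/6817321 - 7464960/6817321 = 0; e1256: 2488320/6817321 - 2488320/6817321 = 0; e2345: -746496/6817321 + 746496/6817321 = 0; e2356: -248832/6817321 + 248832/6817321 = 0; e2456: -4478976/6817321 + 4478976/6817321 = 0 — confirming B is simple. So B^2 = 1.
Answer: boost, certificate B^2 = 1. Certificate logic: 1 is a conjugation-invariant scalar, so its sign fixes rotation versus boost versus null-rotation outright.


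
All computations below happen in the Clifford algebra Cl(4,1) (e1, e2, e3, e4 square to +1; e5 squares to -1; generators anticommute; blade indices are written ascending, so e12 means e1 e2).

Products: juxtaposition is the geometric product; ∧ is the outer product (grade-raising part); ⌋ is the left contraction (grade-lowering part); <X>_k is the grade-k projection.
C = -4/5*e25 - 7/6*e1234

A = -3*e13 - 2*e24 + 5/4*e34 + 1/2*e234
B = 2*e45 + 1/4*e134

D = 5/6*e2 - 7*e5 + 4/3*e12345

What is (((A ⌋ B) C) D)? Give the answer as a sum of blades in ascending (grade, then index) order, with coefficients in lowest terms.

step 1: -5/16*e1 + 3/4*e4
step 2: 7/8*e123 + 1/4*e125 + 35/96*e234 + 3/5*e245
step 3: 7/4*e12 - 367/240*e13 + 5/18*e15 + 21/5*e24 + 367/576*e34 - 2/3*e45 - 49/8*e1235 - 245/96*e2345
Answer: 7/4*e12 - 367/240*e13 + 5/18*e15 + 21/5*e24 + 367/576*e34 - 2/3*e45 - 49/8*e1235 - 245/96*e2345


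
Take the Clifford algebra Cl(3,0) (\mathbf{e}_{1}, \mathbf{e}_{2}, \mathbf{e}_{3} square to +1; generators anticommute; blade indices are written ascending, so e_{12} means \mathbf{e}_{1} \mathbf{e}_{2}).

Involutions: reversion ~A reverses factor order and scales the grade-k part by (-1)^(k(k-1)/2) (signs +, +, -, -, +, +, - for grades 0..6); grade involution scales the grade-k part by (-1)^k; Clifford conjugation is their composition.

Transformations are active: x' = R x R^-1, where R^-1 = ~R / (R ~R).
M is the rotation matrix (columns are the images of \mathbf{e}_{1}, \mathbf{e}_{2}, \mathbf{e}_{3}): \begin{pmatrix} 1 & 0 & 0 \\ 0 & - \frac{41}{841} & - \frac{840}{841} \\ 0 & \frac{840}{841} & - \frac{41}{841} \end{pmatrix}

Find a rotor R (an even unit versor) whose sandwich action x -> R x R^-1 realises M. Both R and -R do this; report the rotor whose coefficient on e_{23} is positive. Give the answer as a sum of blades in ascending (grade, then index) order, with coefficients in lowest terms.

Method: write R = a + b12*e_{12} + b13*e_{13} + b23*e_{23} with a^2 + b12^2 + b13^2 + b23^2 = 1 (so R^-1 = ~R). Expanding the columns R e_j ~R gives tr M = 4a^2 - 1 and, from the antisymmetric part, M21 - M12 = -4a*b12, M13 - M31 = 4a*b13, M32 - M23 = -4a*b23.
Here tr M = \frac{759}{841}, so a^2 = (1 + tr M)/4 = \frac{400}{841} and a = ±\frac{20}{29}. Taking a = \frac{20}{29}: M21 - M12 = 0, M13 - M31 = 0, M32 - M23 = \frac{1680}{841}, giving b12 = 0, b13 = 0, b23 = -\frac{21}{29}, i.e. R = \frac{20}{29} - \frac{21}{29} e_{23}.
Its e_{23} coefficient is negative, so report the other preimage -R.
Answer: -\frac{20}{29} + \frac{21}{29} e_{23}. Key observation: the double cover Spin(3) -> SO(3) sends R and -R to the same matrix (trace \frac{759}{841} here), so the stated sign of the e_{23} coefficient is what selects one sheet.


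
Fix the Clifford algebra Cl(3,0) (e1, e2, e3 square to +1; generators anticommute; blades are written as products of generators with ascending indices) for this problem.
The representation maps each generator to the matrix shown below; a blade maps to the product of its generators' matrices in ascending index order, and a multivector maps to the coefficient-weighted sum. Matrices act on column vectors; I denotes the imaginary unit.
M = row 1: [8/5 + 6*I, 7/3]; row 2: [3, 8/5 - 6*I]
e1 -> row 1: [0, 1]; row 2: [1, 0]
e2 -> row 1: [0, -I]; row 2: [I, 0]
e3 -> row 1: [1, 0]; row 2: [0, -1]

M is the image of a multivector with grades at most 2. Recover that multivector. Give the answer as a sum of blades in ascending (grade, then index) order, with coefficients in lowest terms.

Method: 1, rho(e1), rho(e2), rho(e3) form a trace-orthogonal basis of the 2x2 complex matrices (tr(X Y) = 2 if X = Y, else 0), so M = m0*1 + m1*rho(e1) + m2*rho(e2) + m3*rho(e3) with m0 = tr(M)/2 = 8/5, m1 = tr(M rho(e1))/2 = 8/3, m2 = tr(M rho(e2))/2 = -I/3, m3 = tr(M rho(e3))/2 = 6*I.
Multiplying table entries, the bivector images are rho(e1 e2) = I*rho(e3), rho(e1 e3) = -I*rho(e2), rho(e2 e3) = I*rho(e1); with real blade coefficients the real parts of m0..m3 are the coefficients of 1, e1, e2, e3 and the imaginary parts give the bivectors (e2 e3: Im m1, e1 e3: -Im m2, e1 e2: Im m3).
Answer: 8/5 + 8/3*e1 + 6*e1 e2 + 1/3*e1 e3


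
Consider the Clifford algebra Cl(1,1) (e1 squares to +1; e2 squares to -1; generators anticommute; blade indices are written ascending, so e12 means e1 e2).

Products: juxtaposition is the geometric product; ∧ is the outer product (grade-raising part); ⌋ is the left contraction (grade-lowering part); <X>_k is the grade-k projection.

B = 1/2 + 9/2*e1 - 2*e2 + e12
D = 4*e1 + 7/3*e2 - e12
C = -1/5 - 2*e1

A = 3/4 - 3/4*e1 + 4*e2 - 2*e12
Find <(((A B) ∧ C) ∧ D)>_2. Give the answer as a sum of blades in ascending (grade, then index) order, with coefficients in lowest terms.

step 1: 3 + 3*e1 + 35/4*e2 - 67/4*e12
step 2: -3/5 - 33/5*e1 - 7/4*e2 + 417/20*e12
step 3: -12/5*e1 - 7/5*e2 - 39/5*e12
step 4: -39/5*e12
Answer: -39/5*e12


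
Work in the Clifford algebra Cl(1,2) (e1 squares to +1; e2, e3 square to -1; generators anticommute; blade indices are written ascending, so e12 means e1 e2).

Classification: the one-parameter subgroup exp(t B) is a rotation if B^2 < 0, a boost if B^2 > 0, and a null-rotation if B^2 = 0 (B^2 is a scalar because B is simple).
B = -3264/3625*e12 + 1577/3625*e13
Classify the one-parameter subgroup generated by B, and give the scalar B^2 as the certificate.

B^2 term by term: the squares give (-3264/3625)^2*(e12)^2 + (1577/3625)^2*(e13)^2 = 10653696/13140625*(+1) + 2486929/13140625*(+1) = 1 (each basis 2-blade squares to minus the product of its generators' squares); cross terms between blades sharing an index anticommute and cancel. So B^2 = 1.
Answer: boost, certificate B^2 = 1. B^2 = 1 is basis-independent, so its sign is the whole story.


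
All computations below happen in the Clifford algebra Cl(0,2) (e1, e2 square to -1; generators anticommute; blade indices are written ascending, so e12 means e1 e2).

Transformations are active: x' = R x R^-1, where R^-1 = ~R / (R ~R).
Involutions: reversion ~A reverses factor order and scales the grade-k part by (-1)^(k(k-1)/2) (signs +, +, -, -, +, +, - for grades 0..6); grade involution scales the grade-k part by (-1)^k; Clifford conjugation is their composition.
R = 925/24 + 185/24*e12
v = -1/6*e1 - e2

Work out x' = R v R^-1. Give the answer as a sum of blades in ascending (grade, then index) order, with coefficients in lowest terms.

~R = 925/24 - 185/24*e12, and R ~R = 444925/288, so R^-1 = ~R / (444925/288).
R v = 185/144*e1 - 5735/144*e2
Answer: 3/13*e1 - 77/78*e2


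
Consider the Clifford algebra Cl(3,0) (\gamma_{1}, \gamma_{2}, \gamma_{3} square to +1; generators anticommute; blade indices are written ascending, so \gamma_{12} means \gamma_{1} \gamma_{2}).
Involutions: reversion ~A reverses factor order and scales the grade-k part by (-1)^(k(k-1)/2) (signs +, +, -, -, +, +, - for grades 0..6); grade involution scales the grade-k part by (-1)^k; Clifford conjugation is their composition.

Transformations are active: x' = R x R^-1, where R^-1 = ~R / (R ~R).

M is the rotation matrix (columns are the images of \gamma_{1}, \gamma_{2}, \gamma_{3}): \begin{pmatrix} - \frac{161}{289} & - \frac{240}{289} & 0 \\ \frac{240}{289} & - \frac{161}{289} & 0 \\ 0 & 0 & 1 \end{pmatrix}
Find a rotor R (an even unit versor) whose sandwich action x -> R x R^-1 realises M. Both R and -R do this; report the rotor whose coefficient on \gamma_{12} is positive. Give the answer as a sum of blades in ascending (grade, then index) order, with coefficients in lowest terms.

Method: write R = a + b12*\gamma_{12} + b13*\gamma_{13} + b23*\gamma_{23} with a^2 + b12^2 + b13^2 + b23^2 = 1 (so R^-1 = ~R). Expanding the columns R e_j ~R gives tr M = 4a^2 - 1 and, from the antisymmetric part, M21 - M12 = -4a*b12, M13 - M31 = 4a*b13, M32 - M23 = -4a*b23.
Here tr M = -\frac{33}{289}, so a^2 = (1 + tr M)/4 = \frac{64}{289} and a = ±\frac{8}{17}. Taking a = \frac{8}{17}: M21 - M12 = \frac{480}{289}, M13 - M31 = 0, M32 - M23 = 0, giving b12 = -\frac{15}{17}, b13 = 0, b23 = 0, i.e. R = \frac{8}{17} - \frac{15}{17} \gamma_{12}.
Its \gamma_{12} coefficient is negative, so report the other preimage -R.
Answer: -\frac{8}{17} + \frac{15}{17} \gamma_{12}. Key observation: the double cover Spin(3) -> SO(3) sends R and -R to the same matrix (trace -\frac{33}{289} here), so the stated sign of the \gamma_{12} coefficient is what selects one sheet.


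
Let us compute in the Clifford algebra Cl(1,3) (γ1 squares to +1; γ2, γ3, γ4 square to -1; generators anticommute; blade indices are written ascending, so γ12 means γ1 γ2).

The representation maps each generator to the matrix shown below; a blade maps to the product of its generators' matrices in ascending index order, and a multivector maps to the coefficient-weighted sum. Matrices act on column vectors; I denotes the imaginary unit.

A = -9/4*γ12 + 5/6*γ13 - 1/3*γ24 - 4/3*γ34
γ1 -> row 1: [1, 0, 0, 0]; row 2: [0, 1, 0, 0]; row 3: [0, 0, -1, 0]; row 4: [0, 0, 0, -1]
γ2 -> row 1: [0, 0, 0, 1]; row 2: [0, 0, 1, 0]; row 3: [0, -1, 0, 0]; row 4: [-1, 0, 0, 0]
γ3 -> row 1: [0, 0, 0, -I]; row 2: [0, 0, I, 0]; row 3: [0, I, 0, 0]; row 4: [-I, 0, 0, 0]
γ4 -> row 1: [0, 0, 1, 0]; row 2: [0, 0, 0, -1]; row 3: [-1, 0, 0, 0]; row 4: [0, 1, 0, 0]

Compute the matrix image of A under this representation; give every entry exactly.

Bivector images (products of the table entries): rho(γ12) = rho(γ1)rho(γ2) = row 1: [0, 0, 0, 1]; row 2: [0, 0, 1, 0]; row 3: [0, 1, 0, 0]; row 4: [1, 0, 0, 0]; rho(γ13) = rho(γ1)rho(γ3) = row 1: [0, 0, 0, -I]; row 2: [0, 0, I, 0]; row 3: [0, -I, 0, 0]; row 4: [I, 0, 0, 0]; rho(γ24) = rho(γ2)rho(γ4) = row 1: [0, 1, 0, 0]; row 2: [-1, 0, 0, 0]; row 3: [0, 0, 0, 1]; row 4: [0, 0, -1, 0]; rho(γ34) = rho(γ3)rho(γ4) = row 1: [0, -I, 0, 0]; row 2: [-I, 0, 0, 0]; row 3: [0, 0, 0, -I]; row 4: [0, 0, -I, 0].
M = (-9/4)*rho(γ12) + (5/6)*rho(γ13) + (-1/3)*rho(γ24) + (-4/3)*rho(γ34), summed entrywise:
Answer: row 1: [0, -1/3 + 4*I/3, 0, -9/4 - 5*I/6]; row 2: [1/3 + 4*I/3, 0, -9/4 + 5*I/6, 0]; row 3: [0, -9/4 - 5*I/6, 0, -1/3 + 4*I/3]; row 4: [-9/4 + 5*I/6, 0, 1/3 + 4*I/3, 0]


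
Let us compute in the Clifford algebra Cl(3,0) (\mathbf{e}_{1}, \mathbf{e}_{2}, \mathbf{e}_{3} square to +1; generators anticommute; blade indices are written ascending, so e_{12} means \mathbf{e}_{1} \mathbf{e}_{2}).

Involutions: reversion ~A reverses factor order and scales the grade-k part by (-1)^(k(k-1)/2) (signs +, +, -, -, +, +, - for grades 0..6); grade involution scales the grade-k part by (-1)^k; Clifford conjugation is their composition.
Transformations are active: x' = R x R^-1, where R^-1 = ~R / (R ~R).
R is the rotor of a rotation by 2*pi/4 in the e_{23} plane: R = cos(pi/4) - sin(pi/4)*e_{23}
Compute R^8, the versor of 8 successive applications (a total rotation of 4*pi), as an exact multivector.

Because a rotor carries half the rotation angle, composing 8 copies of this e_{23}-plane rotor multiplies the phase: 8*(pi/4) = 2 \pi, hence R^8 = cos(2 \pi) - sin(2 \pi)*e_{23}.
cos(2 \pi) = 1 and sin(2 \pi) = 0, so R^8 = 1. The total rotation 4*pi is 2 full turns, so every vector returns to itself, yet the rotor is +1, back on the identity sheet (an even number of 2*pi turns).
Answer: 1


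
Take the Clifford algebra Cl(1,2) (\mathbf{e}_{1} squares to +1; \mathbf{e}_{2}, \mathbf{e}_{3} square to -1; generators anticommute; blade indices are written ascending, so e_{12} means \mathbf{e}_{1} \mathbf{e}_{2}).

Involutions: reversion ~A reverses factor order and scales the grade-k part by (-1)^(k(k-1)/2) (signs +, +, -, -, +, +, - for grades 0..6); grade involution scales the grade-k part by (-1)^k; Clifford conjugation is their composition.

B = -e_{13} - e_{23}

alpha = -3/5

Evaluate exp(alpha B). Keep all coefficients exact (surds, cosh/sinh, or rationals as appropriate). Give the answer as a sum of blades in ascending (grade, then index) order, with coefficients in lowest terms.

B^2 term by term: the squares give (-1)^2*(e_{13})^2 + (-1)^2*(e_{23})^2 = 1*(+1) + 1*(-1) = 0 (each basis 2-blade squares to minus the product of its generators' squares); cross terms between blades sharing an index anticommute and cancel. So B^2 = 0.
B^2 = 0, so the series truncates immediately: exp(alpha B) = 1 + alpha B (parabolic case).
Answer: 1 + \frac{3}{5} e_{13} + \frac{3}{5} e_{23}


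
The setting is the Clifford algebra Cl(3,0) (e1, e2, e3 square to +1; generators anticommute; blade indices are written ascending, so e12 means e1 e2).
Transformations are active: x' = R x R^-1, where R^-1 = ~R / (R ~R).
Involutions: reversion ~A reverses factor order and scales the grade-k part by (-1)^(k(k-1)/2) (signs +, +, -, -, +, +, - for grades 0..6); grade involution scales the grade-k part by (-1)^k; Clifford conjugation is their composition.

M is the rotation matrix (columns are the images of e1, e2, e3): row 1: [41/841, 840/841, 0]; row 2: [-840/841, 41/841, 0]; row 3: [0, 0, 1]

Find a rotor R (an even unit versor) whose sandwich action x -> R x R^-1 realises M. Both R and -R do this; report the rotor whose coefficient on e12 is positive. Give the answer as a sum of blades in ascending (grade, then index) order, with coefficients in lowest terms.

Method: write R = a + b12*e12 + b13*e13 + b23*e23 with a^2 + b12^2 + b13^2 + b23^2 = 1 (so R^-1 = ~R). Expanding the columns R e_j ~R gives tr M = 4a^2 - 1 and, from the antisymmetric part, M21 - M12 = -4a*b12, M13 - M31 = 4a*b13, M32 - M23 = -4a*b23.
Here tr M = 923/841, so a^2 = (1 + tr M)/4 = 441/841 and a = ±21/29. Taking a = 21/29: M21 - M12 = -1680/841, M13 - M31 = 0, M32 - M23 = 0, giving b12 = 20/29, b13 = 0, b23 = 0, i.e. R = 21/29 + 20/29*e12.
Its e12 coefficient is already positive.
Answer: 21/29 + 20/29*e12. Uniqueness: Spin(3) -> SO(3) maps R and -R to the same rotation of trace 923/841; fixing the sign of the e12 coefficient removes the ambiguity.


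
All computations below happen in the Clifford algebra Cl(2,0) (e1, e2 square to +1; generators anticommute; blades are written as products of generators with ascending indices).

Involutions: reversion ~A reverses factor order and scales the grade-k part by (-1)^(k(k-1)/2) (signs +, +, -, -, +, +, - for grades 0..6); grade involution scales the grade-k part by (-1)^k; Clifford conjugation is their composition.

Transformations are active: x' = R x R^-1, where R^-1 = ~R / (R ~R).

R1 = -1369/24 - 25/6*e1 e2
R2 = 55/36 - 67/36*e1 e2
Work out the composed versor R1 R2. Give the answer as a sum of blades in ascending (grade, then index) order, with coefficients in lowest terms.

Distribute over the terms of R1 (each basis-blade product reordered to ascending indices, repeated generators contracted through their squares):
(-1369/24) R2 = -75295/864 + 91723/864*e1 e2
(-25/6*e1 e2) R2 = -1675/216 - 1375/216*e1 e2
Summing the partial products and collecting blades:
Answer: -81995/864 + 28741/288*e1 e2


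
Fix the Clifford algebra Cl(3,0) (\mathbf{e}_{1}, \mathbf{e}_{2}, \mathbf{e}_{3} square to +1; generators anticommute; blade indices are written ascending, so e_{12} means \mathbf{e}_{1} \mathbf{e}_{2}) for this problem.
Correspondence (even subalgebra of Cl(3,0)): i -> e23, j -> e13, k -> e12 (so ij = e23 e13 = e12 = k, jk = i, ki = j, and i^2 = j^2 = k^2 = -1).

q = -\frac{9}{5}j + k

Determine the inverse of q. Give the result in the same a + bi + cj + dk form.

In blades: q = e_{12} - \frac{9}{5} e_{13}.
With qbar = -e_{12} + \frac{9}{5} e_{13} (scalar fixed, mapped units negated), q qbar = \frac{106}{25} (the sum of squared coefficients), so q^-1 = qbar / (\frac{106}{25}) = -\frac{25}{106} e_{12} + \frac{45}{106} e_{13}; translating back:
Answer: \frac{45}{106}j - \frac{25}{106}k


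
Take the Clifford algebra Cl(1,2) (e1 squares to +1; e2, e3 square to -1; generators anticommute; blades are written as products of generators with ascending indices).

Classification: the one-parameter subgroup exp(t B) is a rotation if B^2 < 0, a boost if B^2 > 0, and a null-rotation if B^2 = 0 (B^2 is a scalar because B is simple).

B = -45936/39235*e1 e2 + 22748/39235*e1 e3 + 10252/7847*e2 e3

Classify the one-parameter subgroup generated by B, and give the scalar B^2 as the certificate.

B^2 term by term: the squares give (-45936/39235)^2*(e1 e2)^2 + (22748/39235)^2*(e1 e3)^2 + (10252/7847)^2*(e2 e3)^2 = 2110116096/1539385225*(+1) + 517471504/1539385225*(+1) + 105103504/61575409*(-1) = 0 (each basis 2-blade squares to minus the product of its generators' squares); cross terms between blades sharing an index anticommute and cancel. So B^2 = 0.
Answer: null-rotation, certificate B^2 = 0. Because 0 is invariant under every versor sandwich, the classification follows from its sign alone.


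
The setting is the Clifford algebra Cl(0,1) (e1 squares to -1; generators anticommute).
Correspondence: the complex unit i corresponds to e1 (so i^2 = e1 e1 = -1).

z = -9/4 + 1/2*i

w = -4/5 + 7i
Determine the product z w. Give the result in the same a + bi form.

In blades: z = -9/4 + 1/2*e1, w = -4/5 + 7*e1.
Distribute z over w term by term (generator squares from the signature, products reordered to ascending indices): (-9/4)*w = 9/5 - 63/4*e1; (1/2*e1)*w = -7/2 - 2/5*e1.
Sum: -17/10 - 323/20*e1; translating back through the correspondence:
Answer: -17/10 - 323/20*i


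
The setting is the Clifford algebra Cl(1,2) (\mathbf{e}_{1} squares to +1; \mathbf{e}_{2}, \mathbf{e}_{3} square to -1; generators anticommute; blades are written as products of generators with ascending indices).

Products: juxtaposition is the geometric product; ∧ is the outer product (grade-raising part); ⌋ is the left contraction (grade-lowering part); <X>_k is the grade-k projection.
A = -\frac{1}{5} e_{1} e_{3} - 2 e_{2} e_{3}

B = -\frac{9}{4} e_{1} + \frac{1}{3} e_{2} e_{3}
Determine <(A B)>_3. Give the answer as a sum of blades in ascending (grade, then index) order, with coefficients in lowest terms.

step 1: \frac{2}{3} - \frac{9}{20} e_{3} - \frac{1}{15} e_{1} e_{2} + \frac{9}{2} e_{1} e_{2} e_{3}
step 2: \frac{9}{2} e_{1} e_{2} e_{3}
Answer: \frac{9}{2} e_{1} e_{2} e_{3}


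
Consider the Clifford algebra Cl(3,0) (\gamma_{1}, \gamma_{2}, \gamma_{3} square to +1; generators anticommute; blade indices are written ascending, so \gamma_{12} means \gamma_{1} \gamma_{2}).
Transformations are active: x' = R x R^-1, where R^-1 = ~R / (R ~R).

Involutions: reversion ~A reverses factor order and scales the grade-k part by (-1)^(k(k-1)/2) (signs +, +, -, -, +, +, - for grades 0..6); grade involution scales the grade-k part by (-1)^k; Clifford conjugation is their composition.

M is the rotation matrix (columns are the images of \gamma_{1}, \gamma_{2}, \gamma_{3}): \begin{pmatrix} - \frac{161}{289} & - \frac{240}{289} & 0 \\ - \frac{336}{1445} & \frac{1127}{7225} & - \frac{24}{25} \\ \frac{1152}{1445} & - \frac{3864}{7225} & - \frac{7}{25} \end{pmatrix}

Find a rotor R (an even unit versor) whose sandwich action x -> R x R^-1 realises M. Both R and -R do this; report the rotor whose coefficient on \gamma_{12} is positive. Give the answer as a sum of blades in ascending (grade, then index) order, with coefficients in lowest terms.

Method: write R = a + b12*\gamma_{12} + b13*\gamma_{13} + b23*\gamma_{23} with a^2 + b12^2 + b13^2 + b23^2 = 1 (so R^-1 = ~R). Expanding the columns R e_j ~R gives tr M = 4a^2 - 1 and, from the antisymmetric part, M21 - M12 = -4a*b12, M13 - M31 = 4a*b13, M32 - M23 = -4a*b23.
Here tr M = -\frac{4921}{7225}, so a^2 = (1 + tr M)/4 = \frac{576}{7225} and a = ±\frac{24}{85}. Taking a = \frac{24}{85}: M21 - M12 = \frac{864}{1445}, M13 - M31 = -\frac{1152}{1445}, M32 - M23 = \frac{3072}{7225}, giving b12 = -\frac{9}{17}, b13 = -\frac{12}{17}, b23 = -\frac{32}{85}, i.e. R = \frac{24}{85} - \frac{9}{17} \gamma_{12} - \frac{12}{17} \gamma_{13} - \frac{32}{85} \gamma_{23}.
Its \gamma_{12} coefficient is negative, so report the other preimage -R.
Answer: -\frac{24}{85} + \frac{9}{17} \gamma_{12} + \frac{12}{17} \gamma_{13} + \frac{32}{85} \gamma_{23}. Why the constraint matters: R and -R act identically through the sandwich — M has trace -\frac{4921}{7225} either way — so only the sign condition on \gamma_{12} picks one of the two preimages.


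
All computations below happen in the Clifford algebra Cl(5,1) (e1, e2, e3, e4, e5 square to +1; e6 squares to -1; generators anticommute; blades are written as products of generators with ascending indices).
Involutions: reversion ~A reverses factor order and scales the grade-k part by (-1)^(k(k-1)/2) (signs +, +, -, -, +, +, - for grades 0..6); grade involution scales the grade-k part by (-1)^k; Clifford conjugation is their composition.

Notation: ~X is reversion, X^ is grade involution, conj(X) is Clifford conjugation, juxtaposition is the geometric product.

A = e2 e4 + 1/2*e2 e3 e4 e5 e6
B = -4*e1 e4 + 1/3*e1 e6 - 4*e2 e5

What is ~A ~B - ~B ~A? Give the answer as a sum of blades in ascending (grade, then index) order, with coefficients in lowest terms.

first term: -4*e1 e2 + 4*e4 e5 - 2*e3 e4 e6 + 1/3*e1 e2 e4 e6 - 1/6*e1 e2 e3 e4 e5 - 2*e1 e2 e3 e5 e6
second term: 4*e1 e2 - 4*e4 e5 - 2*e3 e4 e6 + 1/3*e1 e2 e4 e6 + 1/6*e1 e2 e3 e4 e5 + 2*e1 e2 e3 e5 e6
Answer: -8*e1 e2 + 8*e4 e5 - 1/3*e1 e2 e3 e4 e5 - 4*e1 e2 e3 e5 e6


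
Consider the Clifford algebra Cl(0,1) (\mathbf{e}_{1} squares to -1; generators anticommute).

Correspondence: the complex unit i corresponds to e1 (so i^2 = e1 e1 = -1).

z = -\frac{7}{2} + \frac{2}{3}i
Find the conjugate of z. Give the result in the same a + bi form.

In blades: z = -\frac{7}{2} + \frac{2}{3} e_{1}.
Conjugation here is Clifford conjugation: the scalar is fixed and the grade-1 and grade-2 blades all flip sign, giving -\frac{7}{2} - \frac{2}{3} e_{1}; translating back:
Answer: -\frac{7}{2} - \frac{2}{3}i


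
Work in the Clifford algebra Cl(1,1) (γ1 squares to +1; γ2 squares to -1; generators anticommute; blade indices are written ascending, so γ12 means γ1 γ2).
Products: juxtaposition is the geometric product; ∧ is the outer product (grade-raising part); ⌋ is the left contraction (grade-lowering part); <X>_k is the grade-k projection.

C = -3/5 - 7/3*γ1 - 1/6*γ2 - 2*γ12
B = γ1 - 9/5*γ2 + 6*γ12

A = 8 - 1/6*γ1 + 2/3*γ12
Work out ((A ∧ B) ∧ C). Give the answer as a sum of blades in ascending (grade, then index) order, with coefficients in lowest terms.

step 1: 8*γ1 - 72/5*γ2 + 483/10*γ12
step 2: -24/5*γ1 + 216/25*γ2 - 9587/150*γ12
Answer: -24/5*γ1 + 216/25*γ2 - 9587/150*γ12


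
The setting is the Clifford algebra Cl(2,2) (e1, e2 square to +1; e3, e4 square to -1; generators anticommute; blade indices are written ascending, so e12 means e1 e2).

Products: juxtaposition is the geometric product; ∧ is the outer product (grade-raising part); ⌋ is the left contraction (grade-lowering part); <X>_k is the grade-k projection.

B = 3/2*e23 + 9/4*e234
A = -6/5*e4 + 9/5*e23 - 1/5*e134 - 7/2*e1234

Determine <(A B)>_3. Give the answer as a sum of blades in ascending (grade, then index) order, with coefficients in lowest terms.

step 1: 27/10 + 63/8*e1 + 81/20*e4 + 9/20*e12 - 21/4*e14 + 27/10*e23 - 3/10*e124 - 9/5*e234
step 2: -3/10*e124 - 9/5*e234
Answer: -3/10*e124 - 9/5*e234


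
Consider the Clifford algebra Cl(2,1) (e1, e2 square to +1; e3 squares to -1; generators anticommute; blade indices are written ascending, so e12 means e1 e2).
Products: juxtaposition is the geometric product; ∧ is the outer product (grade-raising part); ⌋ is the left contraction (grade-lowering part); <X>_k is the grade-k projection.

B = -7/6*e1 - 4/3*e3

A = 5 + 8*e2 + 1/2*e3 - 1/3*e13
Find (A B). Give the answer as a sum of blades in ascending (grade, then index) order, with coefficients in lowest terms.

step 1: 2/3 - 113/18*e1 - 127/18*e3 + 28/3*e12 + 7/12*e13 - 32/3*e23
Answer: 2/3 - 113/18*e1 - 127/18*e3 + 28/3*e12 + 7/12*e13 - 32/3*e23


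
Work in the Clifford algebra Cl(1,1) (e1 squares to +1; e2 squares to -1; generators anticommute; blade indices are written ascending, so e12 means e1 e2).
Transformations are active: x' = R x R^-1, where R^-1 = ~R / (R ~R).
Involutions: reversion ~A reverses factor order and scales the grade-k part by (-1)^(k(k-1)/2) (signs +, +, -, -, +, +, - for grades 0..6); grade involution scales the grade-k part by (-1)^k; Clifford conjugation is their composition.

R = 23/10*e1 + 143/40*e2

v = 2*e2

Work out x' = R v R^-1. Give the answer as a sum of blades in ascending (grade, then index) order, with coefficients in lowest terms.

~R = 23/10*e1 + 143/40*e2, and R ~R = -2397/320, so R^-1 = ~R / (-2397/320).
R v = -143/20 + 23/5*e12
Answer: 52624/11985*e1 + 57826/11985*e2


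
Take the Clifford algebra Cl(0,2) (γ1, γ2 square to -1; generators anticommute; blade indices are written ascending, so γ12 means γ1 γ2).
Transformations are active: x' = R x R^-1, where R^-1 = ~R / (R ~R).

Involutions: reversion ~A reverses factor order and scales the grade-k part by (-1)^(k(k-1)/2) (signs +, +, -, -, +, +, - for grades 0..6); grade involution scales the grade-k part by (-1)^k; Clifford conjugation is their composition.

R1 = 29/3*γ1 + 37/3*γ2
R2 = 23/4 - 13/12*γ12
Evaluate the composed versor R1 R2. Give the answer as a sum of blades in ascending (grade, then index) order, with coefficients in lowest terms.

Distribute over the terms of R1 (each basis-blade product reordered to ascending indices, repeated generators contracted through their squares):
(29/3*γ1) R2 = 667/12*γ1 + 377/36*γ2
(37/3*γ2) R2 = -481/36*γ1 + 851/12*γ2
Summing the partial products and collecting blades:
Answer: 380/9*γ1 + 1465/18*γ2


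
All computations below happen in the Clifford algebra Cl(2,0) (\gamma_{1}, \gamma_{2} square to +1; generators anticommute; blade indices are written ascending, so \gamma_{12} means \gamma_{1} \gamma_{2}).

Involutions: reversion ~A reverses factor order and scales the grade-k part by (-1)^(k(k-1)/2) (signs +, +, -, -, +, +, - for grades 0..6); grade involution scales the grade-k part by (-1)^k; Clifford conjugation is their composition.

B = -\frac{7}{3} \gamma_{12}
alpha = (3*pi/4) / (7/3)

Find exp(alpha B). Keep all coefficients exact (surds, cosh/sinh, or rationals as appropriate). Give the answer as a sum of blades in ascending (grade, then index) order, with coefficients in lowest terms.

B^2 = (-\frac{7}{3})^2*(\gamma_{12})^2 = \frac{49}{9}*(-1) = -\frac{49}{9} (a basis 2-blade squares to minus the product of its generators' squares).
B^2 = -\frac{49}{9} — since the square is negative, the closed form is circular: l = \frac{7}{3}, alpha*l = \frac{3 \pi}{4}, so exp(alpha B) = cos(\frac{3 \pi}{4}) + (sin(\frac{3 \pi}{4})/(\frac{7}{3}))*B = - \frac{\sqrt{2}}{2} + (\frac{3 \sqrt{2}}{14})*B.
Answer: - \frac{\sqrt{2}}{2} - \frac{\sqrt{2}}{2} \gamma_{12}


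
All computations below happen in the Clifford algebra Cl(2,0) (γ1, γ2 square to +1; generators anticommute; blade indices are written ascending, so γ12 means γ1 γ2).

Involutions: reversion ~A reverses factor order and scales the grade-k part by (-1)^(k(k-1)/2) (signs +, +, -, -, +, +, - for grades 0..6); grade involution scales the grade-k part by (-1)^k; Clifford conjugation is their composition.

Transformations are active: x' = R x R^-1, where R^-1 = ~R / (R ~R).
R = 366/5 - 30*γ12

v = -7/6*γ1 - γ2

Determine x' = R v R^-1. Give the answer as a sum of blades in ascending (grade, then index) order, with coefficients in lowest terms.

~R = 366/5 + 30*γ12, and R ~R = 156456/25, so R^-1 = ~R / (156456/25).
R v = -277/5*γ1 - 541/5*γ2
Answer: -281/2173*γ1 - 19963/13038*γ2


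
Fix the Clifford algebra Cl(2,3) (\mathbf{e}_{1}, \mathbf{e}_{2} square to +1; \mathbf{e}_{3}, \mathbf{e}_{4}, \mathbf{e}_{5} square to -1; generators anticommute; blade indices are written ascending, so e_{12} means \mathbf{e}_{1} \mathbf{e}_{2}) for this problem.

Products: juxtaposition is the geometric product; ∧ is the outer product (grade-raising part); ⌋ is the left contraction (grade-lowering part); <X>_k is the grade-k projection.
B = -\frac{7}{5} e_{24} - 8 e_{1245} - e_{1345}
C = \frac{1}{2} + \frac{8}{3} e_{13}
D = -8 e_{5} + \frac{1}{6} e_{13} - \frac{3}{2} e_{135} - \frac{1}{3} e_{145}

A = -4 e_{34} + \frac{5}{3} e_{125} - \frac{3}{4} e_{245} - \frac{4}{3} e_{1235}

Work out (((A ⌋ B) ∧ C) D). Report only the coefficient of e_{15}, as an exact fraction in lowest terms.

step 1: 6 e_{1} + \frac{40}{3} e_{4} - 4 e_{15}
step 2: 3 e_{1} + \frac{20}{3} e_{4} - 2 e_{15} + \frac{320}{9} e_{134}
step 3: -16 e_{1} - \frac{5}{2} e_{3} + \frac{142}{27} e_{4} - \frac{236}{9} e_{15} + \frac{379}{54} e_{35} - \frac{323}{3} e_{45} + \frac{10}{9} e_{134} - \frac{2650}{9} e_{1345}
Answer: -\frac{236}{9}


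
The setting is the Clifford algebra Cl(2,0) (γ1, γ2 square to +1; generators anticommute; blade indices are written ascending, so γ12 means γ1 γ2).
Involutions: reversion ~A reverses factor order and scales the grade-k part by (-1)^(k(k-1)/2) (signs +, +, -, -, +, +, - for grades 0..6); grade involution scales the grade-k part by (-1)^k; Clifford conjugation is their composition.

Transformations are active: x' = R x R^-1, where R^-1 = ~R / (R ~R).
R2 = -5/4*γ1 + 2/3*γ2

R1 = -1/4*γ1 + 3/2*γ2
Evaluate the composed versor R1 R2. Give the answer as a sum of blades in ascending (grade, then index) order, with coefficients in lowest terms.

Distribute over the terms of R1 (each basis-blade product reordered to ascending indices, repeated generators contracted through their squares):
(-1/4*γ1) R2 = 5/16 - 1/6*γ12
(3/2*γ2) R2 = 1 + 15/8*γ12
Summing the partial products and collecting blades:
Answer: 21/16 + 41/24*γ12


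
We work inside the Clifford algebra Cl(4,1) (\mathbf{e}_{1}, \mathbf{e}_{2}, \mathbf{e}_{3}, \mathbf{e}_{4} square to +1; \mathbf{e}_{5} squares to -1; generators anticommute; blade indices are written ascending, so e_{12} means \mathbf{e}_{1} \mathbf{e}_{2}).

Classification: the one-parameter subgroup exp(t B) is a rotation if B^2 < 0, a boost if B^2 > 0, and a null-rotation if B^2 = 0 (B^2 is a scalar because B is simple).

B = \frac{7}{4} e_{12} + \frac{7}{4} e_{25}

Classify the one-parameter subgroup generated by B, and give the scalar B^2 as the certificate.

B^2 term by term: the squares give (\frac{7}{4})^2*(e_{12})^2 + (\frac{7}{4})^2*(e_{25})^2 = \frac{49}{16}*(-1) + \frac{49}{16}*(+1) = 0 (each basis 2-blade squares to minus the product of its generators' squares); cross terms between blades sharing an index anticommute and cancel. So B^2 = 0.
Answer: null-rotation, certificate B^2 = 0. Note: conjugating B changes its blade decomposition but never the scalar B^2 = 0, whose sign settles the classification.


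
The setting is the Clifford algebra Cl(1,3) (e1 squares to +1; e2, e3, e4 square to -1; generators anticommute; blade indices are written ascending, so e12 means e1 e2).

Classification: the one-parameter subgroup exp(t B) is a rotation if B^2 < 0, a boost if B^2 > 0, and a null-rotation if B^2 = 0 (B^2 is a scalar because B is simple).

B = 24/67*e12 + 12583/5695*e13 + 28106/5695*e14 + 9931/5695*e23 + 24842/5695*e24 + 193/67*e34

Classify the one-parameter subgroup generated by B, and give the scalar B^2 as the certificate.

B^2 term by term: the squares give (24/67)^2*(e12)^2 + (12583/5695)^2*(e13)^2 + (28106/5695)^2*(e14)^2 + (9931/5695)^2*(e23)^2 + (24842/5695)^2*(e24)^2 + (193/67)^2*(e34)^2 = 576/4489*(+1) + 158331889/32433025*(+1) + 789947236/32433025*(+1) + 98624761/32433025*(-1) + 617124964/32433025*(-1) + 37249/4489*(-1) = -1 (each basis 2-blade squares to minus the product of its generators' squares); cross terms between blades sharing an index anticommute and cancel; the commuting (index-disjoint) pairs give grade-4 terms 2*c*c'*(blade product), which cancel blade by blade — e1234: 9264/4489 - 625173772/32433025 + 558241372/32433025 = 0 — confirming B is simple. So B^2 = -1.
Answer: rotation, certificate B^2 = -1. Note: conjugating B changes its blade decomposition but never the scalar B^2 = -1, whose sign settles the classification.


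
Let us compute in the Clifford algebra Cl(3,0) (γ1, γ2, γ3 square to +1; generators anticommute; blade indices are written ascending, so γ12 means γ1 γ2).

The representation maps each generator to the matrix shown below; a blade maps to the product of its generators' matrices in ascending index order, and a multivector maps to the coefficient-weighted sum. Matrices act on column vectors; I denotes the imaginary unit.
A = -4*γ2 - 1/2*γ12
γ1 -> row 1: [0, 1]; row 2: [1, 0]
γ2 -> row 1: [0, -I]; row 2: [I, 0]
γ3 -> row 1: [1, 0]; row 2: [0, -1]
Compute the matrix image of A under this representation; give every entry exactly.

Bivector images (products of the table entries): rho(γ12) = rho(γ1)rho(γ2) = row 1: [I, 0]; row 2: [0, -I].
M = (-4)*rho(γ2) + (-1/2)*rho(γ12), summed entrywise:
Answer: row 1: [-I/2, 4*I]; row 2: [-4*I, I/2]


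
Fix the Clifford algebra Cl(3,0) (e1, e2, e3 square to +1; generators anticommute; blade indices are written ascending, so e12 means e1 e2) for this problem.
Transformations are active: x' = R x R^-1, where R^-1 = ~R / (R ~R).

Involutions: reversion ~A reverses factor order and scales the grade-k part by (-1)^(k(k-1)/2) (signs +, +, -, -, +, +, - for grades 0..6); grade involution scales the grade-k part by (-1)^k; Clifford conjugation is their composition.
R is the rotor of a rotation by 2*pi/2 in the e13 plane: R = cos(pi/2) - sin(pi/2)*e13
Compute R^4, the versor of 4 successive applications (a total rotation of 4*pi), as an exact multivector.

Because a rotor carries half the rotation angle, composing 4 copies of this e13-plane rotor multiplies the phase: 4*(pi/2) = 2*pi, hence R^4 = cos(2*pi) - sin(2*pi)*e13.
cos(2*pi) = 1 and sin(2*pi) = 0, so R^4 = 1. The total rotation 4*pi is 2 full turns, so every vector returns to itself, yet the rotor is +1, back on the identity sheet (an even number of 2*pi turns).
Answer: 1


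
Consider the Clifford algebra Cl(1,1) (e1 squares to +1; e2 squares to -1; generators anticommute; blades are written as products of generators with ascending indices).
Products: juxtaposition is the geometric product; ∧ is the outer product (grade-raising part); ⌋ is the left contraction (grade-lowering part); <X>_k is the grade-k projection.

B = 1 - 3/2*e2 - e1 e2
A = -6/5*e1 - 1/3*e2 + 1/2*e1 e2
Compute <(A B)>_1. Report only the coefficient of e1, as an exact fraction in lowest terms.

step 1: -1 - 7/60*e1 + 13/15*e2 + 23/10*e1 e2
step 2: -7/60*e1 + 13/15*e2
Answer: -7/60


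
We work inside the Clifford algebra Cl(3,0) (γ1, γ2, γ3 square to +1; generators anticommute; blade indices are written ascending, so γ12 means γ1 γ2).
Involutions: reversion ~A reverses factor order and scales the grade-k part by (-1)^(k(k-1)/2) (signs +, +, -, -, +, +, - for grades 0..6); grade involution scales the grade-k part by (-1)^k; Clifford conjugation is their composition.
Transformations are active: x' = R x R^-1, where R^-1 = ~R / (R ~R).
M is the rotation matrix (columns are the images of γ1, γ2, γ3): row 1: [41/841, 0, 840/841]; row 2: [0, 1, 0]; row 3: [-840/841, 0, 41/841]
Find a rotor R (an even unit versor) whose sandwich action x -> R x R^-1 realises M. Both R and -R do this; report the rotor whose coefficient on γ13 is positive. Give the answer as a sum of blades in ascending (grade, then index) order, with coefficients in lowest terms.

Method: write R = a + b12*γ12 + b13*γ13 + b23*γ23 with a^2 + b12^2 + b13^2 + b23^2 = 1 (so R^-1 = ~R). Expanding the columns R e_j ~R gives tr M = 4a^2 - 1 and, from the antisymmetric part, M21 - M12 = -4a*b12, M13 - M31 = 4a*b13, M32 - M23 = -4a*b23.
Here tr M = 923/841, so a^2 = (1 + tr M)/4 = 441/841 and a = ±21/29. Taking a = 21/29: M21 - M12 = 0, M13 - M31 = 1680/841, M32 - M23 = 0, giving b12 = 0, b13 = 20/29, b23 = 0, i.e. R = 21/29 + 20/29*γ13.
Its γ13 coefficient is already positive.
Answer: 21/29 + 20/29*γ13. Key observation: the double cover Spin(3) -> SO(3) sends R and -R to the same matrix (trace 923/841 here), so the stated sign of the γ13 coefficient is what selects one sheet.


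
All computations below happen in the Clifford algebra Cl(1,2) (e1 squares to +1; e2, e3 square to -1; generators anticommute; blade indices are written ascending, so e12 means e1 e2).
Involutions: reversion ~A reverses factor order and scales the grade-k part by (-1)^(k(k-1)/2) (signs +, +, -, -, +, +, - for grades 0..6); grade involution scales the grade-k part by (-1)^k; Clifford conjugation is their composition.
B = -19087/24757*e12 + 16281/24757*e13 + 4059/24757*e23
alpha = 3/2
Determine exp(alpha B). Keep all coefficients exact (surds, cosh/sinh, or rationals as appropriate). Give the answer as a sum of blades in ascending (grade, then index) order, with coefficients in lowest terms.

B^2 term by term: the squares give (-19087/24757)^2*(e12)^2 + (16281/24757)^2*(e13)^2 + (4059/24757)^2*(e23)^2 = 364313569/612909049*(+1) + 265070961/612909049*(+1) + 16475481/612909049*(-1) = 1 (each basis 2-blade squares to minus the product of its generators' squares); cross terms between blades sharing an index anticommute and cancel. So B^2 = 1.
B^2 = 1 — B^2 > 0, so the exponential closes hyperbolically: l = 1, alpha*l = 3/2, so exp(alpha B) = cosh(3/2) + (sinh(3/2)/1)*B = cosh(3/2) + (sinh(3/2))*B.
Answer: cosh(3/2) - 19087*sinh(3/2)/24757*e12 + 16281*sinh(3/2)/24757*e13 + 4059*sinh(3/2)/24757*e23


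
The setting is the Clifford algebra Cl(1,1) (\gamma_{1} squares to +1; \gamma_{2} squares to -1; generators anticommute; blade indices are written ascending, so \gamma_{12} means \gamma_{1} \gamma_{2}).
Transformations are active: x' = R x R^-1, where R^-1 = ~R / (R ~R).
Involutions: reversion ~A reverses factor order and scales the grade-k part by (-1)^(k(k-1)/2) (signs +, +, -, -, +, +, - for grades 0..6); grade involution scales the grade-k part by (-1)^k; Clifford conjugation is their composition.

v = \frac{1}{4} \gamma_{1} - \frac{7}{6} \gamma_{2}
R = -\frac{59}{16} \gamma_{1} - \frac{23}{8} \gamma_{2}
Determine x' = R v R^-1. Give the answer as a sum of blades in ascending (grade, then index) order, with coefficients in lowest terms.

~R = -\frac{59}{16} \gamma_{1} - \frac{23}{8} \gamma_{2}, and R ~R = \frac{1365}{256}, so R^-1 = ~R / (\frac{1365}{256}).
R v = -\frac{821}{192} + \frac{241}{48} \gamma_{12}
Answer: \frac{92783}{16380} \gamma_{1} + \frac{47321}{8190} \gamma_{2}


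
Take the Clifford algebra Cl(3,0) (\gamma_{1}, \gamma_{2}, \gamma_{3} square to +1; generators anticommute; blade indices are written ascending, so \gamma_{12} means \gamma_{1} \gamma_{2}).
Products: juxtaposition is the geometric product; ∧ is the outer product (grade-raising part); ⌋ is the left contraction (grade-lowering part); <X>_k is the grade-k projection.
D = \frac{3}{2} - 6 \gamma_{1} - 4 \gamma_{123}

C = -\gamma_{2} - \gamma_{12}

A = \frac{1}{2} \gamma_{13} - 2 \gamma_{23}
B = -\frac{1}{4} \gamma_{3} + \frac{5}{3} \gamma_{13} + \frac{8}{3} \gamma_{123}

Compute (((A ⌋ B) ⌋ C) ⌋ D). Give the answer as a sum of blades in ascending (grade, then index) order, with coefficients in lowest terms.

step 1: -\frac{5}{6} + \frac{16}{3} \gamma_{1} + \frac{4}{3} \gamma_{2}
step 2: -\frac{4}{3} + \frac{4}{3} \gamma_{1} - \frac{9}{2} \gamma_{2} + \frac{5}{6} \gamma_{12}
step 3: -10 + 8 \gamma_{1} + \frac{10}{3} \gamma_{3} - 18 \gamma_{13} - \frac{16}{3} \gamma_{23} + \frac{16}{3} \gamma_{123}
Answer: -10 + 8 \gamma_{1} + \frac{10}{3} \gamma_{3} - 18 \gamma_{13} - \frac{16}{3} \gamma_{23} + \frac{16}{3} \gamma_{123}
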